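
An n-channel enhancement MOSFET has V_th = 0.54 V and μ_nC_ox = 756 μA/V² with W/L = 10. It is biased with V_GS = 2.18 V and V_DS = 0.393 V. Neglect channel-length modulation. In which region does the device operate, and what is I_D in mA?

Triode; I_D = 4.29 mA

k_n = μ_nC_ox · (W/L) = 7.56 mA/V².
V_ov = V_GS − V_th = 2.18 − 0.54 = 1.64 V.
Since V_DS = 0.393 V < V_ov = 1.64 V, the device is in the triode region.
I_D = k_n [V_ov · V_DS − ½ V_DS²] = 7.56 × [1.64 × 0.393 − 0.5 × 0.393²] = 4.29 mA.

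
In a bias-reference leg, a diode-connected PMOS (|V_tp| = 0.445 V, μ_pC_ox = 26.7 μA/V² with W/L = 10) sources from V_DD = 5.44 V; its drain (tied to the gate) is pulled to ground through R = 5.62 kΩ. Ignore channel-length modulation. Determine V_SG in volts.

V_SG = 2.44 V

With gate tied to drain, V_SG = V_SD ≥ V_SG − |V_tp|, so the device is in saturation.
k_p = μ_pC_ox · (W/L) = 0.267 mA/V².
KCL at the drain: ½ k_p (V_SG − |V_tp|)² = (V_DD − V_SG)/R.
Let x = V_SG − 0.445. Then 0.75 x² + x − 4.995 = 0, giving x = 2 V (positive root), so V_SG = 2.44 V.
I_D = (V_DD − V_SG)/R = (5.44 − 2.44) / 5.62 = 0.533 mA.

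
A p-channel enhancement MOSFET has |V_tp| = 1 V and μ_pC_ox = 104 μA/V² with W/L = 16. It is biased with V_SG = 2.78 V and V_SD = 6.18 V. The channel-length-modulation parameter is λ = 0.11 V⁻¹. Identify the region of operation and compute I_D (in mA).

k_p = μ_pC_ox · (W/L) = 1.664 mA/V².
V_ov = V_SG − |V_tp| = 2.78 − 1 = 1.78 V.
Since V_SD = 6.18 V ≥ V_ov = 1.78 V, the device is in saturation.
I_D = ½ k_p V_ov² (1 + λ V_SD) = 0.5 × 1.664 × 1.78² × (1 + 0.11 × 6.18) = 4.43 mA.

Saturation; I_D = 4.43 mA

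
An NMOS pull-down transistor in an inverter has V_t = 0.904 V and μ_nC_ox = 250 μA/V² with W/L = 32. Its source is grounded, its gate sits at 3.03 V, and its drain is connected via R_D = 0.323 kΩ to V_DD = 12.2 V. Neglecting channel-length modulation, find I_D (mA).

V_GS = V_G = 3.03 V, so V_ov = 3.03 − 0.904 = 2.13 V.
k_n = μ_nC_ox · (W/L) = 8 mA/V².
Assume saturation: I_D = ½ k_n V_ov² = 0.5 × 8 × 2.13² = 18.1 mA, giving V_DS = V_DD − I_D R_D = 12.2 − 18.1 × 0.323 = 6.36 V.
V_DS = 6.36 V ≥ V_ov = 2.13 V, confirming saturation.

I_D = 18.1 mA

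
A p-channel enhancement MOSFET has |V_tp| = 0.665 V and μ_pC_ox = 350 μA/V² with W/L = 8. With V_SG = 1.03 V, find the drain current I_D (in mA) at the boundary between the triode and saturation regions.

I_D = 0.187 mA

At the boundary V_SD = V_ov = V_SG − |V_tp| = 1.03 − 0.665 = 0.365 V.
k_p = μ_pC_ox · (W/L) = 2.8 mA/V².
I_D = ½ k_p V_ov² = 0.5 × 2.8 × 0.365² = 0.187 mA.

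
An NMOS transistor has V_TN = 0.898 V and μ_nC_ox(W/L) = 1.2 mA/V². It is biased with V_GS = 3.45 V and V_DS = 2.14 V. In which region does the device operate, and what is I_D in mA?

Triode; I_D = 3.81 mA

V_ov = V_GS − V_TN = 3.45 − 0.898 = 2.55 V.
Since V_DS = 2.14 V < V_ov = 2.55 V, the device is in the triode region.
I_D = k_n [V_ov · V_DS − ½ V_DS²] = 1.2 × [2.55 × 2.14 − 0.5 × 2.14²] = 3.81 mA.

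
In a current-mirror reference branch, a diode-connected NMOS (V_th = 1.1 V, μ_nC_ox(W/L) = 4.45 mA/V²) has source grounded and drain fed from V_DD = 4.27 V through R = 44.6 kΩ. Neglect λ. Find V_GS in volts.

V_GS = 1.27 V

With gate tied to drain, V_GS = V_DS ≥ V_GS − V_th, so the device is in saturation.
KCL at the drain: ½ k_n (V_GS − V_th)² = (V_DD − V_GS)/R.
Let x = V_GS − 1.1. Then 99.2 x² + x − 3.17 = 0, giving x = 0.174 V (positive root), so V_GS = 1.27 V.
I_D = (V_DD − V_GS)/R = (4.27 − 1.27) / 44.6 = 0.0672 mA.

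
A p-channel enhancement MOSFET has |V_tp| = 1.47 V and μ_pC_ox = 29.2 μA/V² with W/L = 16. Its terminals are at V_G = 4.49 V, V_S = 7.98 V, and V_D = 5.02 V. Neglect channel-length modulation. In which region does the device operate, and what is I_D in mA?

V_SG = V_S − V_G = 7.98 − 4.49 = 3.49 V; V_SD = V_S − V_D = 7.98 − 5.02 = 2.96 V.
k_p = μ_pC_ox · (W/L) = 0.4672 mA/V².
V_ov = V_SG − |V_tp| = 3.49 − 1.47 = 2.02 V.
Since V_SD = 2.96 V ≥ V_ov = 2.02 V, the device is in saturation.
I_D = ½ k_p V_ov² = 0.5 × 0.4672 × 2.02² = 0.953 mA.

Saturation; I_D = 0.953 mA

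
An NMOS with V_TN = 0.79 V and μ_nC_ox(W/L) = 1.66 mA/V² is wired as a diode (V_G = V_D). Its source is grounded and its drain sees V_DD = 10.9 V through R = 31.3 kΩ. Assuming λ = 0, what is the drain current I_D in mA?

With gate tied to drain, V_GS = V_DS ≥ V_GS − V_TN, so the device is in saturation.
KCL at the drain: ½ k_n (V_GS − V_TN)² = (V_DD − V_GS)/R.
Let x = V_GS − 0.79. Then 26 x² + x − 10.11 = 0, giving x = 0.605 V (positive root), so V_GS = 1.39 V.
I_D = (V_DD − V_GS)/R = (10.9 − 1.39) / 31.3 = 0.304 mA.

I_D = 0.304 mA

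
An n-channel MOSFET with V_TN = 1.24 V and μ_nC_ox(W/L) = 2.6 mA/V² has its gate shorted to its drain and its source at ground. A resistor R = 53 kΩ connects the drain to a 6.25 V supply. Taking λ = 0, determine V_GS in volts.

With gate tied to drain, V_GS = V_DS ≥ V_GS − V_TN, so the device is in saturation.
KCL at the drain: ½ k_n (V_GS − V_TN)² = (V_DD − V_GS)/R.
Let x = V_GS − 1.24. Then 68.9 x² + x − 5.01 = 0, giving x = 0.262 V (positive root), so V_GS = 1.5 V.
I_D = (V_DD − V_GS)/R = (6.25 − 1.5) / 53 = 0.0896 mA.

V_GS = 1.50 V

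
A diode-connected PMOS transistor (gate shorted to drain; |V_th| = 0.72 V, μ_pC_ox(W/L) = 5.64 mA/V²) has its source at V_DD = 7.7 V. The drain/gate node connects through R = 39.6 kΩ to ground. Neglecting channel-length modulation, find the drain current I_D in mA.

I_D = 0.170 mA

With gate tied to drain, V_SG = V_SD ≥ V_SG − |V_th|, so the device is in saturation.
KCL at the drain: ½ k_p (V_SG − |V_th|)² = (V_DD − V_SG)/R.
Let x = V_SG − 0.72. Then 112 x² + x − 6.98 = 0, giving x = 0.246 V (positive root), so V_SG = 0.966 V.
I_D = (V_DD − V_SG)/R = (7.7 − 0.966) / 39.6 = 0.17 mA.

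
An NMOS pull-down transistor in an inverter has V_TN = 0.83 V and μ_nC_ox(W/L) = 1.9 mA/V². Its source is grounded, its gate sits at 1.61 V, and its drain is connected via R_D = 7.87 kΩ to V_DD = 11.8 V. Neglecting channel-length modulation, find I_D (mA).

V_GS = V_G = 1.61 V, so V_ov = 1.61 − 0.83 = 0.78 V.
Assume saturation: I_D = ½ k_n V_ov² = 0.5 × 1.9 × 0.78² = 0.578 mA, giving V_DS = V_DD − I_D R_D = 11.8 − 0.578 × 7.87 = 7.25 V.
V_DS = 7.25 V ≥ V_ov = 0.78 V, confirming saturation.

I_D = 0.578 mA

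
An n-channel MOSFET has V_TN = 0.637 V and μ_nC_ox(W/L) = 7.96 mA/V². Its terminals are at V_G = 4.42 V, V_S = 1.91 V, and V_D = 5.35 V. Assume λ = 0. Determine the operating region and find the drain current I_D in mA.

Saturation; I_D = 14.0 mA

V_GS = V_G − V_S = 4.42 − 1.91 = 2.51 V; V_DS = V_D − V_S = 5.35 − 1.91 = 3.44 V.
V_ov = V_GS − V_TN = 2.51 − 0.637 = 1.87 V.
Since V_DS = 3.44 V ≥ V_ov = 1.87 V, the device is in saturation.
I_D = ½ k_n V_ov² = 0.5 × 7.96 × 1.87² = 14 mA.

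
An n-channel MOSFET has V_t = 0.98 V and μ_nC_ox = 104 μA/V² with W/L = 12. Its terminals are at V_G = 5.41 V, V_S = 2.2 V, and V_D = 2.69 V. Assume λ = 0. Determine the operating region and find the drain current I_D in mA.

Triode; I_D = 1.21 mA

V_GS = V_G − V_S = 5.41 − 2.2 = 3.21 V; V_DS = V_D − V_S = 2.69 − 2.2 = 0.49 V.
k_n = μ_nC_ox · (W/L) = 1.248 mA/V².
V_ov = V_GS − V_t = 3.21 − 0.98 = 2.23 V.
Since V_DS = 0.49 V < V_ov = 2.23 V, the device is in the triode region.
I_D = k_n [V_ov · V_DS − ½ V_DS²] = 1.248 × [2.23 × 0.49 − 0.5 × 0.49²] = 1.21 mA.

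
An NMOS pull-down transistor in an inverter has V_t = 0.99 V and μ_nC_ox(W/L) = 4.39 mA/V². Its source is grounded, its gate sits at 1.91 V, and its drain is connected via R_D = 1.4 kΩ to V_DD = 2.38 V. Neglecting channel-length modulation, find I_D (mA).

V_GS = V_G = 1.91 V, so V_ov = 1.91 − 0.99 = 0.92 V.
Assume saturation: I_D = ½ k_n V_ov² = 0.5 × 4.39 × 0.92² = 1.86 mA, giving V_DS = V_DD − I_D R_D = 2.38 − 1.86 × 1.4 = -0.221 V.
But -0.221 V < V_ov = 0.92 V, so the device is actually in triode.
In triode I_D = k_n[V_ov V_DS − ½ V_DS²] and I_D = (V_DD − V_DS)/R_D. Equating: 3.07 V_DS² − 6.654 V_DS + 2.38 = 0, giving V_DS = 0.452 V (the root below V_ov).
I_D = (2.38 − 0.452) / 1.4 = 1.38 mA.

I_D = 1.38 mA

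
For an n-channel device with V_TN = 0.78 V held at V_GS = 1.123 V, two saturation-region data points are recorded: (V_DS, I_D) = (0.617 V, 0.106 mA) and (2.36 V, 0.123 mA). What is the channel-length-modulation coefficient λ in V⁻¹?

λ = 0.0976 V⁻¹

With V_GS fixed, I_D ∝ (1 + λ V_DS) in saturation, so I_D2/I_D1 = (1 + λ V_DS2)/(1 + λ V_DS1).
0.123/0.106 = 1.16 = (1 + 2.36 λ)/(1 + 0.617 λ).
Solving: λ (I_D1 V_DS2 − I_D2 V_DS1) = I_D2 − I_D1, so λ = (0.123 − 0.106) / (0.106 × 2.36 − 0.123 × 0.617) = 0.017 / 0.174 = 0.0976 V⁻¹.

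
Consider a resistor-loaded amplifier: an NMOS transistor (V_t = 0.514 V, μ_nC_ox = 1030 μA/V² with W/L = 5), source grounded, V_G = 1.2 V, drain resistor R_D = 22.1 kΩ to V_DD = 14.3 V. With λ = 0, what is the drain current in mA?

I_D = 0.637 mA

V_GS = V_G = 1.2 V, so V_ov = 1.2 − 0.514 = 0.686 V.
k_n = μ_nC_ox · (W/L) = 5.15 mA/V².
Assume saturation: I_D = ½ k_n V_ov² = 0.5 × 5.15 × 0.686² = 1.21 mA, giving V_DS = V_DD − I_D R_D = 14.3 − 1.21 × 22.1 = -12.5 V.
But -12.5 V < V_ov = 0.686 V, so the device is actually in triode.
In triode I_D = k_n[V_ov V_DS − ½ V_DS²] and I_D = (V_DD − V_DS)/R_D. Equating: 56.9 V_DS² − 79.08 V_DS + 14.3 = 0, giving V_DS = 0.214 V (the root below V_ov).
I_D = (14.3 − 0.214) / 22.1 = 0.637 mA.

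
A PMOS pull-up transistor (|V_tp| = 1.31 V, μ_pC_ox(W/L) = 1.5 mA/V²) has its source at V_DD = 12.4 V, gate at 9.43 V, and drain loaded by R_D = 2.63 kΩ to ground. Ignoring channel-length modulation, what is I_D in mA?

I_D = 2.07 mA

V_SG = V_DD − V_G = 12.4 − 9.43 = 2.97 V, so V_ov = 2.97 − 1.31 = 1.66 V.
Assume saturation: I_D = ½ k_p V_ov² = 0.5 × 1.5 × 1.66² = 2.07 mA, giving V_SD = V_DD − I_D R_D = 12.4 − 2.07 × 2.63 = 6.96 V.
V_SD = 6.96 V ≥ V_ov = 1.66 V, confirming saturation.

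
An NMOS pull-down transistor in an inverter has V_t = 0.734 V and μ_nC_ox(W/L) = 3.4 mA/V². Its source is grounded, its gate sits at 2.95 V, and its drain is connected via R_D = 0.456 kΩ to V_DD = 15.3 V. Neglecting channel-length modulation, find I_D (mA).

I_D = 8.35 mA

V_GS = V_G = 2.95 V, so V_ov = 2.95 − 0.734 = 2.22 V.
Assume saturation: I_D = ½ k_n V_ov² = 0.5 × 3.4 × 2.22² = 8.35 mA, giving V_DS = V_DD − I_D R_D = 15.3 − 8.35 × 0.456 = 11.5 V.
V_DS = 11.5 V ≥ V_ov = 2.22 V, confirming saturation.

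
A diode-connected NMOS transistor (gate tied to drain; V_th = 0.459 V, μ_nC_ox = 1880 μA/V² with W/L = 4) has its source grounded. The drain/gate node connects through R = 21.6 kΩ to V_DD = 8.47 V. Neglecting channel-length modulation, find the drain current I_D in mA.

With gate tied to drain, V_GS = V_DS ≥ V_GS − V_th, so the device is in saturation.
k_n = μ_nC_ox · (W/L) = 7.52 mA/V².
KCL at the drain: ½ k_n (V_GS − V_th)² = (V_DD − V_GS)/R.
Let x = V_GS − 0.459. Then 81.2 x² + x − 8.011 = 0, giving x = 0.308 V (positive root), so V_GS = 0.767 V.
I_D = (V_DD − V_GS)/R = (8.47 − 0.767) / 21.6 = 0.357 mA.

I_D = 0.357 mA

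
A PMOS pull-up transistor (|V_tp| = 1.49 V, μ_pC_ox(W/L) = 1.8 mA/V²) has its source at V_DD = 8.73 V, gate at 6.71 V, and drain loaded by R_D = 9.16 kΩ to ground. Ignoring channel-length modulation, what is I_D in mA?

I_D = 0.253 mA

V_SG = V_DD − V_G = 8.73 − 6.71 = 2.02 V, so V_ov = 2.02 − 1.49 = 0.53 V.
Assume saturation: I_D = ½ k_p V_ov² = 0.5 × 1.8 × 0.53² = 0.253 mA, giving V_SD = V_DD − I_D R_D = 8.73 − 0.253 × 9.16 = 6.41 V.
V_SD = 6.41 V ≥ V_ov = 0.53 V, confirming saturation.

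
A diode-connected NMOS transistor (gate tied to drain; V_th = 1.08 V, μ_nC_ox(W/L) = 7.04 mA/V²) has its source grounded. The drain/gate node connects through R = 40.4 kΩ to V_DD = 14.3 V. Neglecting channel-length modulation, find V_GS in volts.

With gate tied to drain, V_GS = V_DS ≥ V_GS − V_th, so the device is in saturation.
KCL at the drain: ½ k_n (V_GS − V_th)² = (V_DD − V_GS)/R.
Let x = V_GS − 1.08. Then 142 x² + x − 13.22 = 0, giving x = 0.301 V (positive root), so V_GS = 1.38 V.
I_D = (V_DD − V_GS)/R = (14.3 − 1.38) / 40.4 = 0.32 mA.

V_GS = 1.38 V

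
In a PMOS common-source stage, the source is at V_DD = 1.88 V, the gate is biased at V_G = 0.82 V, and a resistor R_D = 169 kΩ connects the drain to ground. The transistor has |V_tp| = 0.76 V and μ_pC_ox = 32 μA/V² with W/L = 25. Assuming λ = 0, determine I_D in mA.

V_SG = V_DD − V_G = 1.88 − 0.82 = 1.06 V, so V_ov = 1.06 − 0.76 = 0.3 V.
k_p = μ_pC_ox · (W/L) = 0.8 mA/V².
Assume saturation: I_D = ½ k_p V_ov² = 0.5 × 0.8 × 0.3² = 0.036 mA, giving V_SD = V_DD − I_D R_D = 1.88 − 0.036 × 169 = -4.2 V.
But -4.2 V < V_ov = 0.3 V, so the device is actually in triode.
In triode I_D = k_p[V_ov V_SD − ½ V_SD²] and I_D = (V_DD − V_SD)/R_D. Equating: 67.6 V_SD² − 41.56 V_SD + 1.88 = 0, giving V_SD = 0.0492 V (the root below V_ov).
I_D = (1.88 − 0.0492) / 169 = 0.0108 mA.

I_D = 0.0108 mA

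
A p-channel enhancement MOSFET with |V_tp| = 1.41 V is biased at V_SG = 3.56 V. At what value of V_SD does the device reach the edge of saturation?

V_SD,sat = 2.15 V

The boundary between triode and saturation is V_SD = V_SG − |V_tp| = V_ov.
V_ov = 3.56 − 1.41 = 2.15 V.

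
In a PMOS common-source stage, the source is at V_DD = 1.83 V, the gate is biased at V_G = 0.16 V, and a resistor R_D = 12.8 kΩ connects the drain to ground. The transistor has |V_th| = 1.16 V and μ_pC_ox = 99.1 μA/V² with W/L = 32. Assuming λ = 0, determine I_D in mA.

V_SG = V_DD − V_G = 1.83 − 0.16 = 1.67 V, so V_ov = 1.67 − 1.16 = 0.51 V.
k_p = μ_pC_ox · (W/L) = 3.171 mA/V².
Assume saturation: I_D = ½ k_p V_ov² = 0.5 × 3.171 × 0.51² = 0.412 mA, giving V_SD = V_DD − I_D R_D = 1.83 − 0.412 × 12.8 = -3.45 V.
But -3.45 V < V_ov = 0.51 V, so the device is actually in triode.
In triode I_D = k_p[V_ov V_SD − ½ V_SD²] and I_D = (V_DD − V_SD)/R_D. Equating: 20.3 V_SD² − 21.7 V_SD + 1.83 = 0, giving V_SD = 0.0923 V (the root below V_ov).
I_D = (1.83 − 0.0923) / 12.8 = 0.136 mA.

I_D = 0.136 mA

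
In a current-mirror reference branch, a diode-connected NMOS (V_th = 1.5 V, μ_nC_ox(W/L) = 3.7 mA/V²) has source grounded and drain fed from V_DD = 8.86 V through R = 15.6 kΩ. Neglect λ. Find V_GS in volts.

With gate tied to drain, V_GS = V_DS ≥ V_GS − V_th, so the device is in saturation.
KCL at the drain: ½ k_n (V_GS − V_th)² = (V_DD − V_GS)/R.
Let x = V_GS − 1.5. Then 28.9 x² + x − 7.36 = 0, giving x = 0.488 V (positive root), so V_GS = 1.99 V.
I_D = (V_DD − V_GS)/R = (8.86 − 1.99) / 15.6 = 0.441 mA.

V_GS = 1.99 V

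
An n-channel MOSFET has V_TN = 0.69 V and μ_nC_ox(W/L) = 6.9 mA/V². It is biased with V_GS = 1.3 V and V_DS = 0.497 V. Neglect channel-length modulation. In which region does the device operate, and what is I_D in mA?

Triode; I_D = 1.24 mA

V_ov = V_GS − V_TN = 1.3 − 0.69 = 0.61 V.
Since V_DS = 0.497 V < V_ov = 0.61 V, the device is in the triode region.
I_D = k_n [V_ov · V_DS − ½ V_DS²] = 6.9 × [0.61 × 0.497 − 0.5 × 0.497²] = 1.24 mA.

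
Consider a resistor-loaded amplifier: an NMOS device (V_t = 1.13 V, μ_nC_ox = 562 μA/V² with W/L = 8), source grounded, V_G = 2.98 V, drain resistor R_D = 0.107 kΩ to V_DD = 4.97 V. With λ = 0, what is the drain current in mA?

I_D = 7.69 mA

V_GS = V_G = 2.98 V, so V_ov = 2.98 − 1.13 = 1.85 V.
k_n = μ_nC_ox · (W/L) = 4.496 mA/V².
Assume saturation: I_D = ½ k_n V_ov² = 0.5 × 4.496 × 1.85² = 7.69 mA, giving V_DS = V_DD − I_D R_D = 4.97 − 7.69 × 0.107 = 4.15 V.
V_DS = 4.15 V ≥ V_ov = 1.85 V, confirming saturation.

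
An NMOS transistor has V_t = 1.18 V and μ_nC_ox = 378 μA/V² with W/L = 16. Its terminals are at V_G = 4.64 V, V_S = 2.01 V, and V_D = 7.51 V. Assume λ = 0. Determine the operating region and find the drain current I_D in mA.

V_GS = V_G − V_S = 4.64 − 2.01 = 2.63 V; V_DS = V_D − V_S = 7.51 − 2.01 = 5.5 V.
k_n = μ_nC_ox · (W/L) = 6.048 mA/V².
V_ov = V_GS − V_t = 2.63 − 1.18 = 1.45 V.
Since V_DS = 5.5 V ≥ V_ov = 1.45 V, the device is in saturation.
I_D = ½ k_n V_ov² = 0.5 × 6.048 × 1.45² = 6.36 mA.

Saturation; I_D = 6.36 mA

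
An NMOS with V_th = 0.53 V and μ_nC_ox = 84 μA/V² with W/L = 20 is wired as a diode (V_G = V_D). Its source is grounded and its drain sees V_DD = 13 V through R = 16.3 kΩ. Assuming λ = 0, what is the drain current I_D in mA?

I_D = 0.709 mA

With gate tied to drain, V_GS = V_DS ≥ V_GS − V_th, so the device is in saturation.
k_n = μ_nC_ox · (W/L) = 1.68 mA/V².
KCL at the drain: ½ k_n (V_GS − V_th)² = (V_DD − V_GS)/R.
Let x = V_GS − 0.53. Then 13.7 x² + x − 12.47 = 0, giving x = 0.919 V (positive root), so V_GS = 1.45 V.
I_D = (V_DD − V_GS)/R = (13 − 1.45) / 16.3 = 0.709 mA.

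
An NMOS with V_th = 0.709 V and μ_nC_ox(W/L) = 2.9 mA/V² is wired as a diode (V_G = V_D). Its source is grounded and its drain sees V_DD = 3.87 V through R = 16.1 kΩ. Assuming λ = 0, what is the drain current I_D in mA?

With gate tied to drain, V_GS = V_DS ≥ V_GS − V_th, so the device is in saturation.
KCL at the drain: ½ k_n (V_GS − V_th)² = (V_DD − V_GS)/R.
Let x = V_GS − 0.709. Then 23.3 x² + x − 3.161 = 0, giving x = 0.347 V (positive root), so V_GS = 1.06 V.
I_D = (V_DD − V_GS)/R = (3.87 − 1.06) / 16.1 = 0.175 mA.

I_D = 0.175 mA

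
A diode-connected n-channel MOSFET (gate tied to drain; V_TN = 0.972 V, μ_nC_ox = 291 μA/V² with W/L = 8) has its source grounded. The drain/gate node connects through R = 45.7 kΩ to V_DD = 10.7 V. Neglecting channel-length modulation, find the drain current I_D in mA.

I_D = 0.204 mA

With gate tied to drain, V_GS = V_DS ≥ V_GS − V_TN, so the device is in saturation.
k_n = μ_nC_ox · (W/L) = 2.328 mA/V².
KCL at the drain: ½ k_n (V_GS − V_TN)² = (V_DD − V_GS)/R.
Let x = V_GS − 0.972. Then 53.2 x² + x − 9.728 = 0, giving x = 0.418 V (positive root), so V_GS = 1.39 V.
I_D = (V_DD − V_GS)/R = (10.7 − 1.39) / 45.7 = 0.204 mA.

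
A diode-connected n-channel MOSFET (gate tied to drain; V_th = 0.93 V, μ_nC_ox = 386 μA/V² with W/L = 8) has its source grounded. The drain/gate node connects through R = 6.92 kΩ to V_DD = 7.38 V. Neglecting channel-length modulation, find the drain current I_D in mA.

With gate tied to drain, V_GS = V_DS ≥ V_GS − V_th, so the device is in saturation.
k_n = μ_nC_ox · (W/L) = 3.088 mA/V².
KCL at the drain: ½ k_n (V_GS − V_th)² = (V_DD − V_GS)/R.
Let x = V_GS − 0.93. Then 10.7 x² + x − 6.45 = 0, giving x = 0.732 V (positive root), so V_GS = 1.66 V.
I_D = (V_DD − V_GS)/R = (7.38 − 1.66) / 6.92 = 0.826 mA.

I_D = 0.826 mA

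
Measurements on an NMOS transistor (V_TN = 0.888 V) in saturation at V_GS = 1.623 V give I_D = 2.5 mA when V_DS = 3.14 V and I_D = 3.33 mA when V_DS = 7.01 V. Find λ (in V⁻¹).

With V_GS fixed, I_D ∝ (1 + λ V_DS) in saturation, so I_D2/I_D1 = (1 + λ V_DS2)/(1 + λ V_DS1).
3.33/2.5 = 1.332 = (1 + 7.01 λ)/(1 + 3.14 λ).
Solving: λ (I_D1 V_DS2 − I_D2 V_DS1) = I_D2 − I_D1, so λ = (3.33 − 2.5) / (2.5 × 7.01 − 3.33 × 3.14) = 0.83 / 7.07 = 0.117 V⁻¹.

λ = 0.117 V⁻¹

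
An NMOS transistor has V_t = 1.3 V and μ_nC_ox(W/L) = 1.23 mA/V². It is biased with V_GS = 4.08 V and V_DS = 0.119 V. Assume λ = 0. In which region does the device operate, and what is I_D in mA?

V_ov = V_GS − V_t = 4.08 − 1.3 = 2.78 V.
Since V_DS = 0.119 V < V_ov = 2.78 V, the device is in the triode region.
I_D = k_n [V_ov · V_DS − ½ V_DS²] = 1.23 × [2.78 × 0.119 − 0.5 × 0.119²] = 0.398 mA.

Triode; I_D = 0.398 mA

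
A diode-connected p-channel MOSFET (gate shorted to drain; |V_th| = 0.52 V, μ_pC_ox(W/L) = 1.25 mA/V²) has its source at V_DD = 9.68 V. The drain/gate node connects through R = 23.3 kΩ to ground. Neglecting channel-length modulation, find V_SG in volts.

V_SG = 1.28 V

With gate tied to drain, V_SG = V_SD ≥ V_SG − |V_th|, so the device is in saturation.
KCL at the drain: ½ k_p (V_SG − |V_th|)² = (V_DD − V_SG)/R.
Let x = V_SG − 0.52. Then 14.6 x² + x − 9.16 = 0, giving x = 0.76 V (positive root), so V_SG = 1.28 V.
I_D = (V_DD − V_SG)/R = (9.68 − 1.28) / 23.3 = 0.361 mA.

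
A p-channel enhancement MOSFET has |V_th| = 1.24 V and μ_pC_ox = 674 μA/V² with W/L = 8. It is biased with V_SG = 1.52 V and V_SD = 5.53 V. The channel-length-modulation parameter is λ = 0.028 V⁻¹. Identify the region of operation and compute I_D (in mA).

Saturation; I_D = 0.244 mA

k_p = μ_pC_ox · (W/L) = 5.392 mA/V².
V_ov = V_SG − |V_th| = 1.52 − 1.24 = 0.28 V.
Since V_SD = 5.53 V ≥ V_ov = 0.28 V, the device is in saturation.
I_D = ½ k_p V_ov² (1 + λ V_SD) = 0.5 × 5.392 × 0.28² × (1 + 0.028 × 5.53) = 0.244 mA.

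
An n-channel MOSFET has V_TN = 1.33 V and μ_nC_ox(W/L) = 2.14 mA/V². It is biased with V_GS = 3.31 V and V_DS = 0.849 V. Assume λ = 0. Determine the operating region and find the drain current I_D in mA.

V_ov = V_GS − V_TN = 3.31 − 1.33 = 1.98 V.
Since V_DS = 0.849 V < V_ov = 1.98 V, the device is in the triode region.
I_D = k_n [V_ov · V_DS − ½ V_DS²] = 2.14 × [1.98 × 0.849 − 0.5 × 0.849²] = 2.83 mA.

Triode; I_D = 2.83 mA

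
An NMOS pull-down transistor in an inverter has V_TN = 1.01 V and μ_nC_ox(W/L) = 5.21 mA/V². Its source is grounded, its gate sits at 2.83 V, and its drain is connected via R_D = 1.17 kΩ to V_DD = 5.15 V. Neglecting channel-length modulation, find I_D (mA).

V_GS = V_G = 2.83 V, so V_ov = 2.83 − 1.01 = 1.82 V.
Assume saturation: I_D = ½ k_n V_ov² = 0.5 × 5.21 × 1.82² = 8.63 mA, giving V_DS = V_DD − I_D R_D = 5.15 − 8.63 × 1.17 = -4.95 V.
But -4.95 V < V_ov = 1.82 V, so the device is actually in triode.
In triode I_D = k_n[V_ov V_DS − ½ V_DS²] and I_D = (V_DD − V_DS)/R_D. Equating: 3.05 V_DS² − 12.09 V_DS + 5.15 = 0, giving V_DS = 0.485 V (the root below V_ov).
I_D = (5.15 − 0.485) / 1.17 = 3.99 mA.

I_D = 3.99 mA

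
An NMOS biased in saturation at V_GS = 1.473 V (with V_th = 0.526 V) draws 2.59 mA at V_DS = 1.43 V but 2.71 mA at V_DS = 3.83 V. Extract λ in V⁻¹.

With V_GS fixed, I_D ∝ (1 + λ V_DS) in saturation, so I_D2/I_D1 = (1 + λ V_DS2)/(1 + λ V_DS1).
2.71/2.59 = 1.046 = (1 + 3.83 λ)/(1 + 1.43 λ).
Solving: λ (I_D1 V_DS2 − I_D2 V_DS1) = I_D2 − I_D1, so λ = (2.71 − 2.59) / (2.59 × 3.83 − 2.71 × 1.43) = 0.12 / 6.04 = 0.0199 V⁻¹.

λ = 0.0199 V⁻¹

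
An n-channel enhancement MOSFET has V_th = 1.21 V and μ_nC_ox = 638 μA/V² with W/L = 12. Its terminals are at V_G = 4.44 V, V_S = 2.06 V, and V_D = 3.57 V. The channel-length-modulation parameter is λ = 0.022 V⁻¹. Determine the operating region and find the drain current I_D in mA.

V_GS = V_G − V_S = 4.44 − 2.06 = 2.38 V; V_DS = V_D − V_S = 3.57 − 2.06 = 1.51 V.
k_n = μ_nC_ox · (W/L) = 7.656 mA/V².
V_ov = V_GS − V_th = 2.38 − 1.21 = 1.17 V.
Since V_DS = 1.51 V ≥ V_ov = 1.17 V, the device is in saturation.
I_D = ½ k_n V_ov² (1 + λ V_DS) = 0.5 × 7.656 × 1.17² × (1 + 0.022 × 1.51) = 5.41 mA.

Saturation; I_D = 5.41 mA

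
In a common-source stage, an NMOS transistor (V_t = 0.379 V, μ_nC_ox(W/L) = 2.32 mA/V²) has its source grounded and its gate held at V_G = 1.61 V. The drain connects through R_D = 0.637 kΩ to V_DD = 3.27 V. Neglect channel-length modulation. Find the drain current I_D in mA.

I_D = 1.76 mA

V_GS = V_G = 1.61 V, so V_ov = 1.61 − 0.379 = 1.23 V.
Assume saturation: I_D = ½ k_n V_ov² = 0.5 × 2.32 × 1.23² = 1.76 mA, giving V_DS = V_DD − I_D R_D = 3.27 − 1.76 × 0.637 = 2.15 V.
V_DS = 2.15 V ≥ V_ov = 1.23 V, confirming saturation.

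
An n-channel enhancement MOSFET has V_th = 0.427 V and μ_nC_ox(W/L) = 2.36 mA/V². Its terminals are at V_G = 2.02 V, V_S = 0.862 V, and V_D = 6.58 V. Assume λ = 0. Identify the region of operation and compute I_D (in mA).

V_GS = V_G − V_S = 2.02 − 0.862 = 1.16 V; V_DS = V_D − V_S = 6.58 − 0.862 = 5.72 V.
V_ov = V_GS − V_th = 1.16 − 0.427 = 0.731 V.
Since V_DS = 5.72 V ≥ V_ov = 0.731 V, the device is in saturation.
I_D = ½ k_n V_ov² = 0.5 × 2.36 × 0.731² = 0.631 mA.

Saturation; I_D = 0.631 mA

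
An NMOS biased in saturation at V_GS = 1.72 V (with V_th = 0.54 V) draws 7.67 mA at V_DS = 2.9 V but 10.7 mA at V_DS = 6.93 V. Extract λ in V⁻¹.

With V_GS fixed, I_D ∝ (1 + λ V_DS) in saturation, so I_D2/I_D1 = (1 + λ V_DS2)/(1 + λ V_DS1).
10.7/7.67 = 1.395 = (1 + 6.93 λ)/(1 + 2.9 λ).
Solving: λ (I_D1 V_DS2 − I_D2 V_DS1) = I_D2 − I_D1, so λ = (10.7 − 7.67) / (7.67 × 6.93 − 10.7 × 2.9) = 3.03 / 22.1 = 0.137 V⁻¹.

λ = 0.137 V⁻¹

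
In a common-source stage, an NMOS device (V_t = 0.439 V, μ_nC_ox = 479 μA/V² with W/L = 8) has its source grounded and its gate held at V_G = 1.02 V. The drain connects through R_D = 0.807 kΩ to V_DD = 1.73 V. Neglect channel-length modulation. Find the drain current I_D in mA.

V_GS = V_G = 1.02 V, so V_ov = 1.02 − 0.439 = 0.581 V.
k_n = μ_nC_ox · (W/L) = 3.832 mA/V².
Assume saturation: I_D = ½ k_n V_ov² = 0.5 × 3.832 × 0.581² = 0.647 mA, giving V_DS = V_DD − I_D R_D = 1.73 − 0.647 × 0.807 = 1.21 V.
V_DS = 1.21 V ≥ V_ov = 0.581 V, confirming saturation.

I_D = 0.647 mA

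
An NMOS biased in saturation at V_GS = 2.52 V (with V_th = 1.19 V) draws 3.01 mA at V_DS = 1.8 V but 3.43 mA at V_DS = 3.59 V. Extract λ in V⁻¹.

λ = 0.0907 V⁻¹

With V_GS fixed, I_D ∝ (1 + λ V_DS) in saturation, so I_D2/I_D1 = (1 + λ V_DS2)/(1 + λ V_DS1).
3.43/3.01 = 1.14 = (1 + 3.59 λ)/(1 + 1.8 λ).
Solving: λ (I_D1 V_DS2 − I_D2 V_DS1) = I_D2 − I_D1, so λ = (3.43 − 3.01) / (3.01 × 3.59 − 3.43 × 1.8) = 0.42 / 4.63 = 0.0907 V⁻¹.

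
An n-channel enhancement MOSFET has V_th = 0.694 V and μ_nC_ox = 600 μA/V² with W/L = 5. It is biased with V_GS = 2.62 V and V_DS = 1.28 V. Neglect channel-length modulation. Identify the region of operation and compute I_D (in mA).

k_n = μ_nC_ox · (W/L) = 3 mA/V².
V_ov = V_GS − V_th = 2.62 − 0.694 = 1.93 V.
Since V_DS = 1.28 V < V_ov = 1.93 V, the device is in the triode region.
I_D = k_n [V_ov · V_DS − ½ V_DS²] = 3 × [1.93 × 1.28 − 0.5 × 1.28²] = 4.94 mA.

Triode; I_D = 4.94 mA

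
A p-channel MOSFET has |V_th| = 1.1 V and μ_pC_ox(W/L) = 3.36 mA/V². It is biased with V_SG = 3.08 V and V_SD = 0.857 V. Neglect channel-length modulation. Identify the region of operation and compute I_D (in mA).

Triode; I_D = 4.47 mA

V_ov = V_SG − |V_th| = 3.08 − 1.1 = 1.98 V.
Since V_SD = 0.857 V < V_ov = 1.98 V, the device is in the triode region.
I_D = k_p [V_ov · V_SD − ½ V_SD²] = 3.36 × [1.98 × 0.857 − 0.5 × 0.857²] = 4.47 mA.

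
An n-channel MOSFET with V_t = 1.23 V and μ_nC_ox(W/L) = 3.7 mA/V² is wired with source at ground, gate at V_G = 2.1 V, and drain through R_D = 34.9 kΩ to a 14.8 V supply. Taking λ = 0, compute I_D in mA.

V_GS = V_G = 2.1 V, so V_ov = 2.1 − 1.23 = 0.87 V.
Assume saturation: I_D = ½ k_n V_ov² = 0.5 × 3.7 × 0.87² = 1.4 mA, giving V_DS = V_DD − I_D R_D = 14.8 − 1.4 × 34.9 = -34.1 V.
But -34.1 V < V_ov = 0.87 V, so the device is actually in triode.
In triode I_D = k_n[V_ov V_DS − ½ V_DS²] and I_D = (V_DD − V_DS)/R_D. Equating: 64.6 V_DS² − 113.3 V_DS + 14.8 = 0, giving V_DS = 0.142 V (the root below V_ov).
I_D = (14.8 − 0.142) / 34.9 = 0.42 mA.

I_D = 0.420 mA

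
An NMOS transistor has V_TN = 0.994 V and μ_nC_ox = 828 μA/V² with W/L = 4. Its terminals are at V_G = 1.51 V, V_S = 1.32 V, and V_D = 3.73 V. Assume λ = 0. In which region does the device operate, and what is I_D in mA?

V_GS = V_G − V_S = 1.51 − 1.32 = 0.19 V; V_DS = V_D − V_S = 3.73 − 1.32 = 2.41 V.
V_GS = 0.19 V < V_TN = 0.994 V, so the transistor is in cutoff.

Cutoff; I_D = 0 mA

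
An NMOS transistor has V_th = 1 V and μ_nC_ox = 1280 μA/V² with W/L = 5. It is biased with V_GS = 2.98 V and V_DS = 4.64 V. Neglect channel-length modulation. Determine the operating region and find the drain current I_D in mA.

k_n = μ_nC_ox · (W/L) = 6.4 mA/V².
V_ov = V_GS − V_th = 2.98 − 1 = 1.98 V.
Since V_DS = 4.64 V ≥ V_ov = 1.98 V, the device is in saturation.
I_D = ½ k_n V_ov² = 0.5 × 6.4 × 1.98² = 12.5 mA.

Saturation; I_D = 12.5 mA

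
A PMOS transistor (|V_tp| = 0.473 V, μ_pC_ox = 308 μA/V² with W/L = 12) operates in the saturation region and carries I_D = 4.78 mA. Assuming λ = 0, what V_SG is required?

V_SG = 2.08 V

k_p = μ_pC_ox · (W/L) = 3.696 mA/V².
In saturation I_D = ½ k_p (V_SG − |V_tp|)², so V_SG − |V_tp| = √(2 I_D / k_p) = √(2 × 4.78 / 3.696) = 1.61 V.
V_SG = 0.473 + 1.61 = 2.08 V.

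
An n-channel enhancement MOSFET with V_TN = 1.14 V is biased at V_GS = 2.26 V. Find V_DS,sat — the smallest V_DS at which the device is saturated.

V_DS,sat = 1.12 V

The boundary between triode and saturation is V_DS = V_GS − V_TN = V_ov.
V_ov = 2.26 − 1.14 = 1.12 V.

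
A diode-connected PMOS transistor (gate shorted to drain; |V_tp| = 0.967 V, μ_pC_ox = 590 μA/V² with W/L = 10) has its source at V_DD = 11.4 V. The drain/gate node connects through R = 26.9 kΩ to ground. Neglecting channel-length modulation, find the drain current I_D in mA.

I_D = 0.375 mA

With gate tied to drain, V_SG = V_SD ≥ V_SG − |V_tp|, so the device is in saturation.
k_p = μ_pC_ox · (W/L) = 5.9 mA/V².
KCL at the drain: ½ k_p (V_SG − |V_tp|)² = (V_DD − V_SG)/R.
Let x = V_SG − 0.967. Then 79.4 x² + x − 10.43 = 0, giving x = 0.356 V (positive root), so V_SG = 1.32 V.
I_D = (V_DD − V_SG)/R = (11.4 − 1.32) / 26.9 = 0.375 mA.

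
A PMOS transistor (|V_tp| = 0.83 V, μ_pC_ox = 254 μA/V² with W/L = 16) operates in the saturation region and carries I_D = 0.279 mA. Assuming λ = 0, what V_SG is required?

k_p = μ_pC_ox · (W/L) = 4.064 mA/V².
In saturation I_D = ½ k_p (V_SG − |V_tp|)², so V_SG − |V_tp| = √(2 I_D / k_p) = √(2 × 0.279 / 4.064) = 0.371 V.
V_SG = 0.83 + 0.371 = 1.2 V.

V_SG = 1.20 V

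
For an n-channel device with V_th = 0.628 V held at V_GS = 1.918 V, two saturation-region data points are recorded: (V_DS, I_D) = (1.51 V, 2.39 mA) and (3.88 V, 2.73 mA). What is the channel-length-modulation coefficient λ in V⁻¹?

With V_GS fixed, I_D ∝ (1 + λ V_DS) in saturation, so I_D2/I_D1 = (1 + λ V_DS2)/(1 + λ V_DS1).
2.73/2.39 = 1.142 = (1 + 3.88 λ)/(1 + 1.51 λ).
Solving: λ (I_D1 V_DS2 − I_D2 V_DS1) = I_D2 − I_D1, so λ = (2.73 − 2.39) / (2.39 × 3.88 − 2.73 × 1.51) = 0.34 / 5.15 = 0.066 V⁻¹.

λ = 0.0660 V⁻¹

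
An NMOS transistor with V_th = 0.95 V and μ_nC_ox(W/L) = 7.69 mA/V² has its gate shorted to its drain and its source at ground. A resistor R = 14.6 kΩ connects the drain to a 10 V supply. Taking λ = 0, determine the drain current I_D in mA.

I_D = 0.593 mA

With gate tied to drain, V_GS = V_DS ≥ V_GS − V_th, so the device is in saturation.
KCL at the drain: ½ k_n (V_GS − V_th)² = (V_DD − V_GS)/R.
Let x = V_GS − 0.95. Then 56.1 x² + x − 9.05 = 0, giving x = 0.393 V (positive root), so V_GS = 1.34 V.
I_D = (V_DD − V_GS)/R = (10 − 1.34) / 14.6 = 0.593 mA.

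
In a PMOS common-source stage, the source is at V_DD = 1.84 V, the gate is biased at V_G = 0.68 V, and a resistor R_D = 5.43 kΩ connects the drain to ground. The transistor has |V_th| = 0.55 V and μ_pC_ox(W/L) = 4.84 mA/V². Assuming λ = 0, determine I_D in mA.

I_D = 0.317 mA

V_SG = V_DD − V_G = 1.84 − 0.68 = 1.16 V, so V_ov = 1.16 − 0.55 = 0.61 V.
Assume saturation: I_D = ½ k_p V_ov² = 0.5 × 4.84 × 0.61² = 0.9 mA, giving V_SD = V_DD − I_D R_D = 1.84 − 0.9 × 5.43 = -3.05 V.
But -3.05 V < V_ov = 0.61 V, so the device is actually in triode.
In triode I_D = k_p[V_ov V_SD − ½ V_SD²] and I_D = (V_DD − V_SD)/R_D. Equating: 13.1 V_SD² − 17.03 V_SD + 1.84 = 0, giving V_SD = 0.119 V (the root below V_ov).
I_D = (1.84 − 0.119) / 5.43 = 0.317 mA.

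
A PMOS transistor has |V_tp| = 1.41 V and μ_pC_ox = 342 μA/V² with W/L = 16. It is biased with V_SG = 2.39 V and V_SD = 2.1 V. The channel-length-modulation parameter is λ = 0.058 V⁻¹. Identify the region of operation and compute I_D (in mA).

Saturation; I_D = 2.95 mA

k_p = μ_pC_ox · (W/L) = 5.472 mA/V².
V_ov = V_SG − |V_tp| = 2.39 − 1.41 = 0.98 V.
Since V_SD = 2.1 V ≥ V_ov = 0.98 V, the device is in saturation.
I_D = ½ k_p V_ov² (1 + λ V_SD) = 0.5 × 5.472 × 0.98² × (1 + 0.058 × 2.1) = 2.95 mA.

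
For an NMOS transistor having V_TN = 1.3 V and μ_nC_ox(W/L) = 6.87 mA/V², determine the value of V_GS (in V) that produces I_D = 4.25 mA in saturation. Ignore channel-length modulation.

V_GS = 2.41 V

In saturation I_D = ½ k_n (V_GS − V_TN)², so V_GS − V_TN = √(2 I_D / k_n) = √(2 × 4.25 / 6.87) = 1.11 V.
V_GS = 1.3 + 1.11 = 2.41 V.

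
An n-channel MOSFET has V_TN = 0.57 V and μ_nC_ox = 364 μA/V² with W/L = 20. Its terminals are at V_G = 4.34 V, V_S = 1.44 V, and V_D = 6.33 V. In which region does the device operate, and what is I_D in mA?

Saturation; I_D = 19.8 mA

V_GS = V_G − V_S = 4.34 − 1.44 = 2.9 V; V_DS = V_D − V_S = 6.33 − 1.44 = 4.89 V.
k_n = μ_nC_ox · (W/L) = 7.28 mA/V².
V_ov = V_GS − V_TN = 2.9 − 0.57 = 2.33 V.
Since V_DS = 4.89 V ≥ V_ov = 2.33 V, the device is in saturation.
I_D = ½ k_n V_ov² = 0.5 × 7.28 × 2.33² = 19.8 mA.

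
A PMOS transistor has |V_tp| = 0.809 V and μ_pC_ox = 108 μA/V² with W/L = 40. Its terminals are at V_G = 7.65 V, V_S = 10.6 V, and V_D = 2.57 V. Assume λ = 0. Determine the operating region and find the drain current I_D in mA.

Saturation; I_D = 9.90 mA

V_SG = V_S − V_G = 10.6 − 7.65 = 2.95 V; V_SD = V_S − V_D = 10.6 − 2.57 = 8.03 V.
k_p = μ_pC_ox · (W/L) = 4.32 mA/V².
V_ov = V_SG − |V_tp| = 2.95 − 0.809 = 2.14 V.
Since V_SD = 8.03 V ≥ V_ov = 2.14 V, the device is in saturation.
I_D = ½ k_p V_ov² = 0.5 × 4.32 × 2.14² = 9.9 mA.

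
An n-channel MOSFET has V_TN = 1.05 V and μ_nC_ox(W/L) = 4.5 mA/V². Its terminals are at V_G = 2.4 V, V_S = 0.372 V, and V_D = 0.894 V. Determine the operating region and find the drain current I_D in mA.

V_GS = V_G − V_S = 2.4 − 0.372 = 2.03 V; V_DS = V_D − V_S = 0.894 − 0.372 = 0.522 V.
V_ov = V_GS − V_TN = 2.03 − 1.05 = 0.978 V.
Since V_DS = 0.522 V < V_ov = 0.978 V, the device is in the triode region.
I_D = k_n [V_ov · V_DS − ½ V_DS²] = 4.5 × [0.978 × 0.522 − 0.5 × 0.522²] = 1.68 mA.

Triode; I_D = 1.68 mA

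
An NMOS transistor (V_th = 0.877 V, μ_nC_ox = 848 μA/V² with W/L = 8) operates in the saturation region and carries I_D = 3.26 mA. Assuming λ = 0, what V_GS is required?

k_n = μ_nC_ox · (W/L) = 6.784 mA/V².
In saturation I_D = ½ k_n (V_GS − V_th)², so V_GS − V_th = √(2 I_D / k_n) = √(2 × 3.26 / 6.784) = 0.98 V.
V_GS = 0.877 + 0.98 = 1.86 V.

V_GS = 1.86 V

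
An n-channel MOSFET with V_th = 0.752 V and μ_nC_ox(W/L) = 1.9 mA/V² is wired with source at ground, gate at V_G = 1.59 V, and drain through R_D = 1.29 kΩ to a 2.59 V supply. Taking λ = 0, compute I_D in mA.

I_D = 0.667 mA

V_GS = V_G = 1.59 V, so V_ov = 1.59 − 0.752 = 0.838 V.
Assume saturation: I_D = ½ k_n V_ov² = 0.5 × 1.9 × 0.838² = 0.667 mA, giving V_DS = V_DD − I_D R_D = 2.59 − 0.667 × 1.29 = 1.73 V.
V_DS = 1.73 V ≥ V_ov = 0.838 V, confirming saturation.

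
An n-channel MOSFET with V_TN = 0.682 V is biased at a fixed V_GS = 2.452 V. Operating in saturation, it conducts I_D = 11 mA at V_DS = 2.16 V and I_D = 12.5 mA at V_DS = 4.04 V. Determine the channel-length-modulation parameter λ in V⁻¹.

With V_GS fixed, I_D ∝ (1 + λ V_DS) in saturation, so I_D2/I_D1 = (1 + λ V_DS2)/(1 + λ V_DS1).
12.5/11 = 1.136 = (1 + 4.04 λ)/(1 + 2.16 λ).
Solving: λ (I_D1 V_DS2 − I_D2 V_DS1) = I_D2 − I_D1, so λ = (12.5 − 11) / (11 × 4.04 − 12.5 × 2.16) = 1.5 / 17.4 = 0.086 V⁻¹.

λ = 0.0860 V⁻¹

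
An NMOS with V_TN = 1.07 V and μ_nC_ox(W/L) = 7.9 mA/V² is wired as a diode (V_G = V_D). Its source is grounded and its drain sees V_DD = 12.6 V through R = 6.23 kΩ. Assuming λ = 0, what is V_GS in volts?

With gate tied to drain, V_GS = V_DS ≥ V_GS − V_TN, so the device is in saturation.
KCL at the drain: ½ k_n (V_GS − V_TN)² = (V_DD − V_GS)/R.
Let x = V_GS − 1.07. Then 24.6 x² + x − 11.53 = 0, giving x = 0.664 V (positive root), so V_GS = 1.73 V.
I_D = (V_DD − V_GS)/R = (12.6 − 1.73) / 6.23 = 1.74 mA.

V_GS = 1.73 V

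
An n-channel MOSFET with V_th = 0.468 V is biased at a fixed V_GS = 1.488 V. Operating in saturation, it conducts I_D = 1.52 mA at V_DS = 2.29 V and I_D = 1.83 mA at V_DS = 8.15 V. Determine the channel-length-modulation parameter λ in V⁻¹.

λ = 0.0378 V⁻¹

With V_GS fixed, I_D ∝ (1 + λ V_DS) in saturation, so I_D2/I_D1 = (1 + λ V_DS2)/(1 + λ V_DS1).
1.83/1.52 = 1.204 = (1 + 8.15 λ)/(1 + 2.29 λ).
Solving: λ (I_D1 V_DS2 − I_D2 V_DS1) = I_D2 − I_D1, so λ = (1.83 − 1.52) / (1.52 × 8.15 − 1.83 × 2.29) = 0.31 / 8.2 = 0.0378 V⁻¹.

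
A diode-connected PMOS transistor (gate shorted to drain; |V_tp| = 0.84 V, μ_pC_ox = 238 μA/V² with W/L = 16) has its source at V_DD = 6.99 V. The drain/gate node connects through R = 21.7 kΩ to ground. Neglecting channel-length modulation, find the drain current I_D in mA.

I_D = 0.266 mA

With gate tied to drain, V_SG = V_SD ≥ V_SG − |V_tp|, so the device is in saturation.
k_p = μ_pC_ox · (W/L) = 3.808 mA/V².
KCL at the drain: ½ k_p (V_SG − |V_tp|)² = (V_DD − V_SG)/R.
Let x = V_SG − 0.84. Then 41.3 x² + x − 6.15 = 0, giving x = 0.374 V (positive root), so V_SG = 1.21 V.
I_D = (V_DD − V_SG)/R = (6.99 − 1.21) / 21.7 = 0.266 mA.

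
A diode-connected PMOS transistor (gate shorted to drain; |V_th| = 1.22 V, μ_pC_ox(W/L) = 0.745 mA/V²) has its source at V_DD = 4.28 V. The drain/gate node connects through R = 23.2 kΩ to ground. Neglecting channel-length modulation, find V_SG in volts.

V_SG = 1.76 V

With gate tied to drain, V_SG = V_SD ≥ V_SG − |V_th|, so the device is in saturation.
KCL at the drain: ½ k_p (V_SG − |V_th|)² = (V_DD − V_SG)/R.
Let x = V_SG − 1.22. Then 8.64 x² + x − 3.06 = 0, giving x = 0.54 V (positive root), so V_SG = 1.76 V.
I_D = (V_DD − V_SG)/R = (4.28 − 1.76) / 23.2 = 0.109 mA.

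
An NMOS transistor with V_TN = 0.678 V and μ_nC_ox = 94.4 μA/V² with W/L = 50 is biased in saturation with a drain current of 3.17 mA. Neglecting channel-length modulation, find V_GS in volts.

k_n = μ_nC_ox · (W/L) = 4.72 mA/V².
In saturation I_D = ½ k_n (V_GS − V_TN)², so V_GS − V_TN = √(2 I_D / k_n) = √(2 × 3.17 / 4.72) = 1.16 V.
V_GS = 0.678 + 1.16 = 1.84 V.

V_GS = 1.84 V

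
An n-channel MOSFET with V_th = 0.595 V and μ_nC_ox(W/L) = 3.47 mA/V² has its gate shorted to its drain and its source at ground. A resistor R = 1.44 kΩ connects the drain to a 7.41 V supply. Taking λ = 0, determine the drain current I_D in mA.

I_D = 3.72 mA

With gate tied to drain, V_GS = V_DS ≥ V_GS − V_th, so the device is in saturation.
KCL at the drain: ½ k_n (V_GS − V_th)² = (V_DD − V_GS)/R.
Let x = V_GS − 0.595. Then 2.5 x² + x − 6.815 = 0, giving x = 1.46 V (positive root), so V_GS = 2.06 V.
I_D = (V_DD − V_GS)/R = (7.41 − 2.06) / 1.44 = 3.72 mA.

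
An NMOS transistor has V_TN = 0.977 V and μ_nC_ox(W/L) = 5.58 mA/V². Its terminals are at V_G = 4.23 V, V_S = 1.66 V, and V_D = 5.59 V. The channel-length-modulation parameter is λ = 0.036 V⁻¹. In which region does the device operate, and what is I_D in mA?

V_GS = V_G − V_S = 4.23 − 1.66 = 2.57 V; V_DS = V_D − V_S = 5.59 − 1.66 = 3.93 V.
V_ov = V_GS − V_TN = 2.57 − 0.977 = 1.59 V.
Since V_DS = 3.93 V ≥ V_ov = 1.59 V, the device is in saturation.
I_D = ½ k_n V_ov² (1 + λ V_DS) = 0.5 × 5.58 × 1.59² × (1 + 0.036 × 3.93) = 8.08 mA.

Saturation; I_D = 8.08 mA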